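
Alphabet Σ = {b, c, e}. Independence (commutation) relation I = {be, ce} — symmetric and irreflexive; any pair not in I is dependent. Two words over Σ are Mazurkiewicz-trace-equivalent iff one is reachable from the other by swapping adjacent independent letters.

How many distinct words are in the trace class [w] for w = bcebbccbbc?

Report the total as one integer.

0(b) covers ∅
1(c) covers 0:b
2(e) covers ∅
3(b) covers 1:c
4(b) covers 3:b
5(c) covers 4:b
6(c) covers 5:c
7(b) covers 6:c
8(b) covers 7:b
9(c) covers 8:b
floor of heap: 0:b, 2:e
completions by unplaced set U, small U first (add the entries for U minus each lowest piece of U):
  |U|=1: {2}:1  {9}:1
  |U|=2: {2,9}:2  {8,9}:1
  |U|=3: {2,8,9}:3  {7,8,9}:1
  |U|=4: {2,7,8,9}:4  {6,7,8,9}:1
  |U|=5: {2,6,7,8,9}:5  {5,6,7,8,9}:1
  |U|=6: {2,5,6,7,8,9}:6  {4,5,6,7,8,9}:1
  |U|=7: {2,4,5,6,7,8,9}:7  {3,4,5,6,7,8,9}:1
  |U|=8: {1,3,4,5,6,7,8,9}:1  {2,3,4,5,6,7,8,9}:8
  start at 0(b): 9
  start at 2(e): 1
sum over floor = 10

10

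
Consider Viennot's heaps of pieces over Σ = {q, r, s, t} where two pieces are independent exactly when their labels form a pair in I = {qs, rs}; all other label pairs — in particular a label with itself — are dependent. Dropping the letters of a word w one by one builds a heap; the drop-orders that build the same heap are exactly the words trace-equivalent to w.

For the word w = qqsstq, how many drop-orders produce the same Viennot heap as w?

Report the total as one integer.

#0=q has no predecessor
#1=q depends on [0:q]
#2=s has no predecessor
#3=s depends on [2:s]
#4=t depends on [1:q, 3:s]
#5=q depends on [4:t]
sources: [0:q, 2:s]
N(rest) = Σ N(rest − s) over sources s of rest; N(one piece) = 1:
  size 1 → [5]=1
  size 2 → [4,5]=1
  size 3 → [1,4,5]=1  [3,4,5]=1
  size 4 → [0,1,4,5]=1  [1,3,4,5]=2  [2,3,4,5]=1
  first=0(q) contributes 3
  first=2(s) contributes 3
|[w]| = 6

6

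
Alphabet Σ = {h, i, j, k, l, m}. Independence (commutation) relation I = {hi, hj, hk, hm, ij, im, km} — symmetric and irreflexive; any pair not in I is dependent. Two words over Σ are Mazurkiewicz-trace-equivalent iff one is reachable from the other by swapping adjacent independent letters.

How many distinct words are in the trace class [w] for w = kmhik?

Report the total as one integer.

20

0(k) covers ∅
1(m) covers ∅
2(h) covers ∅
3(i) covers 0:k
4(k) covers 3:i
floor of heap: 0:k, 1:m, 2:h
completions by unplaced set U, small U first (add the entries for U minus each lowest piece of U):
  |U|=1: {1}:1  {2}:1  {4}:1
  |U|=2: {1,2}:2  {1,4}:2  {2,4}:2  {3,4}:1
  |U|=3: {0,3,4}:1  {1,2,4}:6  {1,3,4}:3  {2,3,4}:3
  start at 0(k): 12
  start at 1(m): 4
  start at 2(h): 4
sum over floor = 20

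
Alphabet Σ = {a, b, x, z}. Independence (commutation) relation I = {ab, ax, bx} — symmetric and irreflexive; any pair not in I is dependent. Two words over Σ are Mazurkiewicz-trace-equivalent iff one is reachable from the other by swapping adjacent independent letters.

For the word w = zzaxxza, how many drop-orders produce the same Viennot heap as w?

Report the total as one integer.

#0=z has no predecessor
#1=z depends on [0:z]
#2=a depends on [1:z]
#3=x depends on [1:z]
#4=x depends on [3:x]
#5=z depends on [2:a, 4:x]
#6=a depends on [5:z]
sources: [0:z]
N(rest) = Σ N(rest − s) over sources s of rest; N(one piece) = 1:
  size 1 → [6]=1
  size 2 → [5,6]=1
  size 3 → [2,5,6]=1  [4,5,6]=1
  size 4 → [2,4,5,6]=2  [3,4,5,6]=1
  size 5 → [2,3,4,5,6]=3
  first=0(z) contributes 3

3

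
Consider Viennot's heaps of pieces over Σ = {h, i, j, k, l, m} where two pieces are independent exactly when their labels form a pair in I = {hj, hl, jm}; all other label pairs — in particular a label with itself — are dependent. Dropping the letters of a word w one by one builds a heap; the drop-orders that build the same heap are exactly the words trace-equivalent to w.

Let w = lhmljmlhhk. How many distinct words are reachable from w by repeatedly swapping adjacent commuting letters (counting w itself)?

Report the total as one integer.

18

piece 0:l — minimal
piece 1:h — minimal
piece 2:m rests on {0:l, 1:h}
piece 3:l rests on {2:m}
piece 4:j rests on {3:l}
piece 5:m rests on {3:l}
piece 6:l rests on {4:j, 5:m}
piece 7:h rests on {5:m}
piece 8:h rests on {7:h}
piece 9:k rests on {6:l, 8:h}
minimal pieces: {0:l, 1:h}
ways to finish when only these pieces remain (= sum over removing one remaining piece with nothing left below it):
  1 left: {9}→1
  2 left: {6,9}→1  {8,9}→1
  3 left: {4,6,9}→1  {6,8,9}→2  {7,8,9}→1
  4 left: {4,6,8,9}→3  {6,7,8,9}→3
  5 left: {4,6,7,8,9}→6  {5,6,7,8,9}→3
  6 left: {4,5,6,7,8,9}→9
  7 left: {3,4,5,6,7,8,9}→9
  8 left: {2,3,4,5,6,7,8,9}→9
  placing 0:l first → 9 extensions
  placing 1:h first → 9 extensions
total linear extensions = 18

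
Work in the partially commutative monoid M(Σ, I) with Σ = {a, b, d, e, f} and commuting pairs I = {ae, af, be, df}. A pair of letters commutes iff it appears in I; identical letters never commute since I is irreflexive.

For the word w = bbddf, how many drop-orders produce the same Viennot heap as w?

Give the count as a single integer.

3

piece 0:b — minimal
piece 1:b rests on {0:b}
piece 2:d rests on {1:b}
piece 3:d rests on {2:d}
piece 4:f rests on {1:b}
minimal pieces: {0:b}
ways to finish when only these pieces remain (= sum over removing one remaining piece with nothing left below it):
  1 left: {3}→1  {4}→1
  2 left: {2,3}→1  {3,4}→2
  3 left: {2,3,4}→3
  placing 0:b first → 3 extensions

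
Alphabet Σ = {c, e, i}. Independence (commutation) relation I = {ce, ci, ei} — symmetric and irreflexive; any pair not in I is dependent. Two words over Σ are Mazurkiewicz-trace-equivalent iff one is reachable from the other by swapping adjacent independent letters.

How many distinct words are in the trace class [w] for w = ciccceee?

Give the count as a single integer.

piece 0:c — minimal
piece 1:i — minimal
piece 2:c rests on {0:c}
piece 3:c rests on {2:c}
piece 4:c rests on {3:c}
piece 5:e — minimal
piece 6:e rests on {5:e}
piece 7:e rests on {6:e}
minimal pieces: {0:c, 1:i, 5:e}
ways to finish when only these pieces remain (= sum over removing one remaining piece with nothing left below it):
  1 left: {1}→1  {4}→1  {7}→1
  2 left: {1,4}→2  {1,7}→2  {3,4}→1  {4,7}→2  {6,7}→1
  3 left: {1,3,4}→3  {1,4,7}→6  {1,6,7}→3  {2,3,4}→1  {3,4,7}→3  {4,6,7}→3  {5,6,7}→1
  4 left: {0,2,3,4}→1  {1,2,3,4}→4  {1,3,4,7}→12  {1,4,6,7}→12  {1,5,6,7}→4  {2,3,4,7}→4  {3,4,6,7}→6  {4,5,6,7}→4
  5 left: {0,1,2,3,4}→5  {0,2,3,4,7}→5  {1,2,3,4,7}→20  {1,3,4,6,7}→30  {1,4,5,6,7}→20  {2,3,4,6,7}→10  {3,4,5,6,7}→10
  6 left: {0,1,2,3,4,7}→30  {0,2,3,4,6,7}→15  {1,2,3,4,6,7}→60  {1,3,4,5,6,7}→60  {2,3,4,5,6,7}→20
  placing 0:c first → 140 extensions
  placing 1:i first → 35 extensions
  placing 5:e first → 105 extensions
total linear extensions = 280

280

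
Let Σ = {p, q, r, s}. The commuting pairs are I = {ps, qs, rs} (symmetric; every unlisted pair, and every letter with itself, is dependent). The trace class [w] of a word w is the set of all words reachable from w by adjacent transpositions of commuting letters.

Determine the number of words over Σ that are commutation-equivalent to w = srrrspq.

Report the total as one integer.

21

piece 0:s — minimal
piece 1:r — minimal
piece 2:r rests on {1:r}
piece 3:r rests on {2:r}
piece 4:s rests on {0:s}
piece 5:p rests on {3:r}
piece 6:q rests on {5:p}
minimal pieces: {0:s, 1:r}
ways to finish when only these pieces remain (= sum over removing one remaining piece with nothing left below it):
  1 left: {4}→1  {6}→1
  2 left: {0,4}→1  {4,6}→2  {5,6}→1
  3 left: {0,4,6}→3  {3,5,6}→1  {4,5,6}→3
  4 left: {0,4,5,6}→6  {2,3,5,6}→1  {3,4,5,6}→4
  5 left: {0,3,4,5,6}→10  {1,2,3,5,6}→1  {2,3,4,5,6}→5
  placing 0:s first → 6 extensions
  placing 1:r first → 15 extensions
total linear extensions = 21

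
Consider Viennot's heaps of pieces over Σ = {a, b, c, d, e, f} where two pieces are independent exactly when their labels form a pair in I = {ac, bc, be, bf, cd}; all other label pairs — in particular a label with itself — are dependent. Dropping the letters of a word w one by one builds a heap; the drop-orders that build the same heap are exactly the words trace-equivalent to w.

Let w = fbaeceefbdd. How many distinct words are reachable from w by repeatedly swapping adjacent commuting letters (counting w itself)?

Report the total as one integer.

0(f) covers ∅
1(b) covers ∅
2(a) covers 0:f, 1:b
3(e) covers 2:a
4(c) covers 3:e
5(e) covers 4:c
6(e) covers 5:e
7(f) covers 6:e
8(b) covers 2:a
9(d) covers 7:f, 8:b
10(d) covers 9:d
floor of heap: 0:f, 1:b
completions by unplaced set U, small U first (add the entries for U minus each lowest piece of U):
  |U|=1: {10}:1
  |U|=2: {9,10}:1
  |U|=3: {7,9,10}:1  {8,9,10}:1
  |U|=4: {6,7,9,10}:1  {7,8,9,10}:2
  |U|=5: {5,6,7,9,10}:1  {6,7,8,9,10}:3
  |U|=6: {4,5,6,7,9,10}:1  {5,6,7,8,9,10}:4
  |U|=7: {3,4,5,6,7,9,10}:1  {4,5,6,7,8,9,10}:5
  |U|=8: {3,4,5,6,7,8,9,10}:6
  |U|=9: {2,3,4,5,6,7,8,9,10}:6
  start at 0(f): 6
  start at 1(b): 6
sum over floor = 12

12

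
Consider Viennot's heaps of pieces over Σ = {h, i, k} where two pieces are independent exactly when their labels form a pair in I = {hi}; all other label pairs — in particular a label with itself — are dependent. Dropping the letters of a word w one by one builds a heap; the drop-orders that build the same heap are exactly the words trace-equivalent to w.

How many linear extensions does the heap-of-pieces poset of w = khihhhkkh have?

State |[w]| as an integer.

5

piece 0:k — minimal
piece 1:h rests on {0:k}
piece 2:i rests on {0:k}
piece 3:h rests on {1:h}
piece 4:h rests on {3:h}
piece 5:h rests on {4:h}
piece 6:k rests on {2:i, 5:h}
piece 7:k rests on {6:k}
piece 8:h rests on {7:k}
minimal pieces: {0:k}
ways to finish when only these pieces remain (= sum over removing one remaining piece with nothing left below it):
  1 left: {8}→1
  2 left: {7,8}→1
  3 left: {6,7,8}→1
  4 left: {2,6,7,8}→1  {5,6,7,8}→1
  5 left: {2,5,6,7,8}→2  {4,5,6,7,8}→1
  6 left: {2,4,5,6,7,8}→3  {3,4,5,6,7,8}→1
  7 left: {1,3,4,5,6,7,8}→1  {2,3,4,5,6,7,8}→4
  placing 0:k first → 5 extensions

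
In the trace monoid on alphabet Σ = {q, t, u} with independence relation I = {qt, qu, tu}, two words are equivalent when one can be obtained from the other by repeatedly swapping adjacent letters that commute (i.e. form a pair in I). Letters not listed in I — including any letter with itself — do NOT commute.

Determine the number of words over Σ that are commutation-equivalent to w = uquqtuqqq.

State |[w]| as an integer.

504

piece 0:u — minimal
piece 1:q — minimal
piece 2:u rests on {0:u}
piece 3:q rests on {1:q}
piece 4:t — minimal
piece 5:u rests on {2:u}
piece 6:q rests on {3:q}
piece 7:q rests on {6:q}
piece 8:q rests on {7:q}
minimal pieces: {0:u, 1:q, 4:t}
ways to finish when only these pieces remain (= sum over removing one remaining piece with nothing left below it):
  1 left: {4}→1  {5}→1  {8}→1
  2 left: {2,5}→1  {4,5}→2  {4,8}→2  {5,8}→2  {7,8}→1
  3 left: {0,2,5}→1  {2,4,5}→3  {2,5,8}→3  {4,5,8}→6  {4,7,8}→3  {5,7,8}→3  {6,7,8}→1
  4 left: {0,2,4,5}→4  {0,2,5,8}→4  {2,4,5,8}→12  {2,5,7,8}→6  {3,6,7,8}→1  {4,5,7,8}→12  {4,6,7,8}→4  {5,6,7,8}→4
  5 left: {0,2,4,5,8}→20  {0,2,5,7,8}→10  {1,3,6,7,8}→1  {2,4,5,7,8}→30  {2,5,6,7,8}→10  {3,4,6,7,8}→5  {3,5,6,7,8}→5  {4,5,6,7,8}→20
  6 left: {0,2,4,5,7,8}→60  {0,2,5,6,7,8}→20  {1,3,4,6,7,8}→6  {1,3,5,6,7,8}→6  {2,3,5,6,7,8}→15  {2,4,5,6,7,8}→60  {3,4,5,6,7,8}→30
  7 left: {0,2,3,5,6,7,8}→35  {0,2,4,5,6,7,8}→140  {1,2,3,5,6,7,8}→21  {1,3,4,5,6,7,8}→42  {2,3,4,5,6,7,8}→105
  placing 0:u first → 168 extensions
  placing 1:q first → 280 extensions
  placing 4:t first → 56 extensions
total linear extensions = 504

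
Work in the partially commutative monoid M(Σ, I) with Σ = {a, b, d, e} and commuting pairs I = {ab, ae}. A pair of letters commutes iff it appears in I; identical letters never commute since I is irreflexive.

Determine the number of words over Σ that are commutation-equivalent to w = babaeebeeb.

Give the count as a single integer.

piece 0:b — minimal
piece 1:a — minimal
piece 2:b rests on {0:b}
piece 3:a rests on {1:a}
piece 4:e rests on {2:b}
piece 5:e rests on {4:e}
piece 6:b rests on {5:e}
piece 7:e rests on {6:b}
piece 8:e rests on {7:e}
piece 9:b rests on {8:e}
minimal pieces: {0:b, 1:a}
ways to finish when only these pieces remain (= sum over removing one remaining piece with nothing left below it):
  1 left: {3}→1  {9}→1
  2 left: {1,3}→1  {3,9}→2  {8,9}→1
  3 left: {1,3,9}→3  {3,8,9}→3  {7,8,9}→1
  4 left: {1,3,8,9}→6  {3,7,8,9}→4  {6,7,8,9}→1
  5 left: {1,3,7,8,9}→10  {3,6,7,8,9}→5  {5,6,7,8,9}→1
  6 left: {1,3,6,7,8,9}→15  {3,5,6,7,8,9}→6  {4,5,6,7,8,9}→1
  7 left: {1,3,5,6,7,8,9}→21  {2,4,5,6,7,8,9}→1  {3,4,5,6,7,8,9}→7
  8 left: {0,2,4,5,6,7,8,9}→1  {1,3,4,5,6,7,8,9}→28  {2,3,4,5,6,7,8,9}→8
  placing 0:b first → 36 extensions
  placing 1:a first → 9 extensions
total linear extensions = 45

45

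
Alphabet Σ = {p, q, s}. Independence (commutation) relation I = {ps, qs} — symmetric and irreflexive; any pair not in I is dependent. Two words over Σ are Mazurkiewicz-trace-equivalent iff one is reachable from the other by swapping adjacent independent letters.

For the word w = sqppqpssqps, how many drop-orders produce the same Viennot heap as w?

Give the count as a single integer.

330

piece 0:s — minimal
piece 1:q — minimal
piece 2:p rests on {1:q}
piece 3:p rests on {2:p}
piece 4:q rests on {3:p}
piece 5:p rests on {4:q}
piece 6:s rests on {0:s}
piece 7:s rests on {6:s}
piece 8:q rests on {5:p}
piece 9:p rests on {8:q}
piece 10:s rests on {7:s}
minimal pieces: {0:s, 1:q}
ways to finish when only these pieces remain (= sum over removing one remaining piece with nothing left below it):
  1 left: {9}→1  {10}→1
  2 left: {7,10}→1  {8,9}→1  {9,10}→2
  3 left: {5,8,9}→1  {6,7,10}→1  {7,9,10}→3  {8,9,10}→3
  4 left: {0,6,7,10}→1  {4,5,8,9}→1  {5,8,9,10}→4  {6,7,9,10}→4  {7,8,9,10}→6
  5 left: {0,6,7,9,10}→5  {3,4,5,8,9}→1  {4,5,8,9,10}→5  {5,7,8,9,10}→10  {6,7,8,9,10}→10
  6 left: {0,6,7,8,9,10}→15  {2,3,4,5,8,9}→1  {3,4,5,8,9,10}→6  {4,5,7,8,9,10}→15  {5,6,7,8,9,10}→20
  7 left: {0,5,6,7,8,9,10}→35  {1,2,3,4,5,8,9}→1  {2,3,4,5,8,9,10}→7  {3,4,5,7,8,9,10}→21  {4,5,6,7,8,9,10}→35
  8 left: {0,4,5,6,7,8,9,10}→70  {1,2,3,4,5,8,9,10}→8  {2,3,4,5,7,8,9,10}→28  {3,4,5,6,7,8,9,10}→56
  9 left: {0,3,4,5,6,7,8,9,10}→126  {1,2,3,4,5,7,8,9,10}→36  {2,3,4,5,6,7,8,9,10}→84
  placing 0:s first → 120 extensions
  placing 1:q first → 210 extensions
total linear extensions = 330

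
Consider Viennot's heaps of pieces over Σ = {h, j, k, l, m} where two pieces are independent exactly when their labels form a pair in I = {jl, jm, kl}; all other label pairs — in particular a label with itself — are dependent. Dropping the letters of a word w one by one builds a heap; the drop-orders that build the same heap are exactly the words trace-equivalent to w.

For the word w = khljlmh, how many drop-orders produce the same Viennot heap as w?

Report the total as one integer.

4

drop 0:k onto floor
drop 1:h onto {0:k}
drop 2:l onto {1:h}
drop 3:j onto {1:h}
drop 4:l onto {2:l}
drop 5:m onto {4:l}
drop 6:h onto {3:j, 5:m}
ground layer = {0:k}
drop-orders for the pieces not yet dropped (sum over which currently-grounded one goes next):
  1 to go: {6} 1
  2 to go: {3,6} 1  {5,6} 1
  3 to go: {3,5,6} 2  {4,5,6} 1
  4 to go: {2,4,5,6} 1  {3,4,5,6} 3
  5 to go: {2,3,4,5,6} 4
  if 0:k drops first: 4 orders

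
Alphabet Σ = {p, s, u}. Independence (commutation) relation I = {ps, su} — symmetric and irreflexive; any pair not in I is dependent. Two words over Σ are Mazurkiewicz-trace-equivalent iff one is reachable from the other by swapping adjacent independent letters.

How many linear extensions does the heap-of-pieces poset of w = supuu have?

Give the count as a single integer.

5

piece 0:s — minimal
piece 1:u — minimal
piece 2:p rests on {1:u}
piece 3:u rests on {2:p}
piece 4:u rests on {3:u}
minimal pieces: {0:s, 1:u}
ways to finish when only these pieces remain (= sum over removing one remaining piece with nothing left below it):
  1 left: {0}→1  {4}→1
  2 left: {0,4}→2  {3,4}→1
  3 left: {0,3,4}→3  {2,3,4}→1
  placing 0:s first → 1 extensions
  placing 1:u first → 4 extensions
total linear extensions = 5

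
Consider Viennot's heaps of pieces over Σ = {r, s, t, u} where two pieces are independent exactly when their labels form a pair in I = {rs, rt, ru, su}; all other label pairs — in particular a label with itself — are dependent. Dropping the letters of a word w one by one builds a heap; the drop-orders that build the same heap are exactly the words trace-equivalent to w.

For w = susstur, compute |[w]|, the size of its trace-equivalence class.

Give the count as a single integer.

28

#0=s has no predecessor
#1=u has no predecessor
#2=s depends on [0:s]
#3=s depends on [2:s]
#4=t depends on [1:u, 3:s]
#5=u depends on [4:t]
#6=r has no predecessor
sources: [0:s, 1:u, 6:r]
N(rest) = Σ N(rest − s) over sources s of rest; N(one piece) = 1:
  size 1 → [5]=1  [6]=1
  size 2 → [4,5]=1  [5,6]=2
  size 3 → [1,4,5]=1  [3,4,5]=1  [4,5,6]=3
  size 4 → [1,3,4,5]=2  [1,4,5,6]=4  [2,3,4,5]=1  [3,4,5,6]=4
  size 5 → [0,2,3,4,5]=1  [1,2,3,4,5]=3  [1,3,4,5,6]=10  [2,3,4,5,6]=5
  first=0(s) contributes 18
  first=1(u) contributes 6
  first=6(r) contributes 4
|[w]| = 28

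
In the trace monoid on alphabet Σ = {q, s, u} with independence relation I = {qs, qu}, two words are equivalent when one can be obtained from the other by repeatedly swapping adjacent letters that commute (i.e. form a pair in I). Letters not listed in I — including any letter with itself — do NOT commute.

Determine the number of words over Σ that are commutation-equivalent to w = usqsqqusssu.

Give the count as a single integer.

165

drop 0:u onto floor
drop 1:s onto {0:u}
drop 2:q onto floor
drop 3:s onto {1:s}
drop 4:q onto {2:q}
drop 5:q onto {4:q}
drop 6:u onto {3:s}
drop 7:s onto {6:u}
drop 8:s onto {7:s}
drop 9:s onto {8:s}
drop 10:u onto {9:s}
ground layer = {0:u, 2:q}
drop-orders for the pieces not yet dropped (sum over which currently-grounded one goes next):
  1 to go: {5} 1  {10} 1
  2 to go: {4,5} 1  {5,10} 2  {9,10} 1
  3 to go: {2,4,5} 1  {4,5,10} 3  {5,9,10} 3  {8,9,10} 1
  4 to go: {2,4,5,10} 4  {4,5,9,10} 6  {5,8,9,10} 4  {7,8,9,10} 1
  5 to go: {2,4,5,9,10} 10  {4,5,8,9,10} 10  {5,7,8,9,10} 5  {6,7,8,9,10} 1
  6 to go: {2,4,5,8,9,10} 20  {3,6,7,8,9,10} 1  {4,5,7,8,9,10} 15  {5,6,7,8,9,10} 6
  7 to go: {1,3,6,7,8,9,10} 1  {2,4,5,7,8,9,10} 35  {3,5,6,7,8,9,10} 7  {4,5,6,7,8,9,10} 21
  8 to go: {0,1,3,6,7,8,9,10} 1  {1,3,5,6,7,8,9,10} 8  {2,4,5,6,7,8,9,10} 56  {3,4,5,6,7,8,9,10} 28
  9 to go: {0,1,3,5,6,7,8,9,10} 9  {1,3,4,5,6,7,8,9,10} 36  {2,3,4,5,6,7,8,9,10} 84
  if 0:u drops first: 120 orders
  if 2:q drops first: 45 orders
heap linearizations: 165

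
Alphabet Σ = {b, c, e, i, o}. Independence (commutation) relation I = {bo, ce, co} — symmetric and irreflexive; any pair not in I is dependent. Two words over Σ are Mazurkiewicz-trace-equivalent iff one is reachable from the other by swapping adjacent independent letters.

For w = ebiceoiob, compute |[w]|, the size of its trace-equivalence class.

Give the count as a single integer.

#0=e has no predecessor
#1=b depends on [0:e]
#2=i depends on [1:b]
#3=c depends on [2:i]
#4=e depends on [2:i]
#5=o depends on [4:e]
#6=i depends on [3:c, 5:o]
#7=o depends on [6:i]
#8=b depends on [6:i]
sources: [0:e]
N(rest) = Σ N(rest − s) over sources s of rest; N(one piece) = 1:
  size 1 → [7]=1  [8]=1
  size 2 → [7,8]=2
  size 3 → [6,7,8]=2
  size 4 → [3,6,7,8]=2  [5,6,7,8]=2
  size 5 → [3,5,6,7,8]=4  [4,5,6,7,8]=2
  size 6 → [3,4,5,6,7,8]=6
  size 7 → [2,3,4,5,6,7,8]=6
  first=0(e) contributes 6

6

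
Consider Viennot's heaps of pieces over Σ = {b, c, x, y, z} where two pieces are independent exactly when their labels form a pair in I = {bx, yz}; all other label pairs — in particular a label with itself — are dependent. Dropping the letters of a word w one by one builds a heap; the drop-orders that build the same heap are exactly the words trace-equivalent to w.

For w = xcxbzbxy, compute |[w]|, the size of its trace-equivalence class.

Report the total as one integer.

#0=x has no predecessor
#1=c depends on [0:x]
#2=x depends on [1:c]
#3=b depends on [1:c]
#4=z depends on [2:x, 3:b]
#5=b depends on [4:z]
#6=x depends on [4:z]
#7=y depends on [5:b, 6:x]
sources: [0:x]
N(rest) = Σ N(rest − s) over sources s of rest; N(one piece) = 1:
  size 1 → [7]=1
  size 2 → [5,7]=1  [6,7]=1
  size 3 → [5,6,7]=2
  size 4 → [4,5,6,7]=2
  size 5 → [2,4,5,6,7]=2  [3,4,5,6,7]=2
  size 6 → [2,3,4,5,6,7]=4
  first=0(x) contributes 4

4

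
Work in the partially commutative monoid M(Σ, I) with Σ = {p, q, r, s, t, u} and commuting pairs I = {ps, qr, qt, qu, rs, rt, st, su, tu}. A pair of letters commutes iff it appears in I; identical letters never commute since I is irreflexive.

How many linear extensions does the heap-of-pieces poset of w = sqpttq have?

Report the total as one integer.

3

piece 0:s — minimal
piece 1:q rests on {0:s}
piece 2:p rests on {1:q}
piece 3:t rests on {2:p}
piece 4:t rests on {3:t}
piece 5:q rests on {2:p}
minimal pieces: {0:s}
ways to finish when only these pieces remain (= sum over removing one remaining piece with nothing left below it):
  1 left: {4}→1  {5}→1
  2 left: {3,4}→1  {4,5}→2
  3 left: {3,4,5}→3
  4 left: {2,3,4,5}→3
  placing 0:s first → 3 extensions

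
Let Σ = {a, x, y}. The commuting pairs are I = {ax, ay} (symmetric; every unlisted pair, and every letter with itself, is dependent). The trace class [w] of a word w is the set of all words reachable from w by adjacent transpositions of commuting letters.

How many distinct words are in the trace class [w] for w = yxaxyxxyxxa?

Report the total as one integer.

55

piece 0:y — minimal
piece 1:x rests on {0:y}
piece 2:a — minimal
piece 3:x rests on {1:x}
piece 4:y rests on {3:x}
piece 5:x rests on {4:y}
piece 6:x rests on {5:x}
piece 7:y rests on {6:x}
piece 8:x rests on {7:y}
piece 9:x rests on {8:x}
piece 10:a rests on {2:a}
minimal pieces: {0:y, 2:a}
ways to finish when only these pieces remain (= sum over removing one remaining piece with nothing left below it):
  1 left: {9}→1  {10}→1
  2 left: {2,10}→1  {8,9}→1  {9,10}→2
  3 left: {2,9,10}→3  {7,8,9}→1  {8,9,10}→3
  4 left: {2,8,9,10}→6  {6,7,8,9}→1  {7,8,9,10}→4
  5 left: {2,7,8,9,10}→10  {5,6,7,8,9}→1  {6,7,8,9,10}→5
  6 left: {2,6,7,8,9,10}→15  {4,5,6,7,8,9}→1  {5,6,7,8,9,10}→6
  7 left: {2,5,6,7,8,9,10}→21  {3,4,5,6,7,8,9}→1  {4,5,6,7,8,9,10}→7
  8 left: {1,3,4,5,6,7,8,9}→1  {2,4,5,6,7,8,9,10}→28  {3,4,5,6,7,8,9,10}→8
  9 left: {0,1,3,4,5,6,7,8,9}→1  {1,3,4,5,6,7,8,9,10}→9  {2,3,4,5,6,7,8,9,10}→36
  placing 0:y first → 45 extensions
  placing 2:a first → 10 extensions
total linear extensions = 55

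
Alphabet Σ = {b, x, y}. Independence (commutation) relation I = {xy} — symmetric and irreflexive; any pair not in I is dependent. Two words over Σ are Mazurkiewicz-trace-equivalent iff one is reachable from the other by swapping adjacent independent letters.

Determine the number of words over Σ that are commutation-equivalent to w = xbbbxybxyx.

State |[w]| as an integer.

0(x) covers ∅
1(b) covers 0:x
2(b) covers 1:b
3(b) covers 2:b
4(x) covers 3:b
5(y) covers 3:b
6(b) covers 4:x, 5:y
7(x) covers 6:b
8(y) covers 6:b
9(x) covers 7:x
floor of heap: 0:x
completions by unplaced set U, small U first (add the entries for U minus each lowest piece of U):
  |U|=1: {8}:1  {9}:1
  |U|=2: {7,9}:1  {8,9}:2
  |U|=3: {7,8,9}:3
  |U|=4: {6,7,8,9}:3
  |U|=5: {4,6,7,8,9}:3  {5,6,7,8,9}:3
  |U|=6: {4,5,6,7,8,9}:6
  |U|=7: {3,4,5,6,7,8,9}:6
  |U|=8: {2,3,4,5,6,7,8,9}:6
  start at 0(x): 6

6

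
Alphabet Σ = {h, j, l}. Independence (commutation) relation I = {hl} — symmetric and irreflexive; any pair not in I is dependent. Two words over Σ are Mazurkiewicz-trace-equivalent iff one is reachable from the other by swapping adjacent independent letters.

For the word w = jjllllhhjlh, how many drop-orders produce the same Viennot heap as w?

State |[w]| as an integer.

30

0(j) covers ∅
1(j) covers 0:j
2(l) covers 1:j
3(l) covers 2:l
4(l) covers 3:l
5(l) covers 4:l
6(h) covers 1:j
7(h) covers 6:h
8(j) covers 5:l, 7:h
9(l) covers 8:j
10(h) covers 8:j
floor of heap: 0:j
completions by unplaced set U, small U first (add the entries for U minus each lowest piece of U):
  |U|=1: {9}:1  {10}:1
  |U|=2: {9,10}:2
  |U|=3: {8,9,10}:2
  |U|=4: {5,8,9,10}:2  {7,8,9,10}:2
  |U|=5: {4,5,8,9,10}:2  {5,7,8,9,10}:4  {6,7,8,9,10}:2
  |U|=6: {3,4,5,8,9,10}:2  {4,5,7,8,9,10}:6  {5,6,7,8,9,10}:6
  |U|=7: {2,3,4,5,8,9,10}:2  {3,4,5,7,8,9,10}:8  {4,5,6,7,8,9,10}:12
  |U|=8: {2,3,4,5,7,8,9,10}:10  {3,4,5,6,7,8,9,10}:20
  |U|=9: {2,3,4,5,6,7,8,9,10}:30
  start at 0(j): 30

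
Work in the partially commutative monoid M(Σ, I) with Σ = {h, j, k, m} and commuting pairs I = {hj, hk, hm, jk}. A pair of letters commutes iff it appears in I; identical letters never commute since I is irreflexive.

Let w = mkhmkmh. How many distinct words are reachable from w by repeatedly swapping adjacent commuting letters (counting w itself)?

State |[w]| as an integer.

21

0(m) covers ∅
1(k) covers 0:m
2(h) covers ∅
3(m) covers 1:k
4(k) covers 3:m
5(m) covers 4:k
6(h) covers 2:h
floor of heap: 0:m, 2:h
completions by unplaced set U, small U first (add the entries for U minus each lowest piece of U):
  |U|=1: {5}:1  {6}:1
  |U|=2: {2,6}:1  {4,5}:1  {5,6}:2
  |U|=3: {2,5,6}:3  {3,4,5}:1  {4,5,6}:3
  |U|=4: {1,3,4,5}:1  {2,4,5,6}:6  {3,4,5,6}:4
  |U|=5: {0,1,3,4,5}:1  {1,3,4,5,6}:5  {2,3,4,5,6}:10
  start at 0(m): 15
  start at 2(h): 6
sum over floor = 21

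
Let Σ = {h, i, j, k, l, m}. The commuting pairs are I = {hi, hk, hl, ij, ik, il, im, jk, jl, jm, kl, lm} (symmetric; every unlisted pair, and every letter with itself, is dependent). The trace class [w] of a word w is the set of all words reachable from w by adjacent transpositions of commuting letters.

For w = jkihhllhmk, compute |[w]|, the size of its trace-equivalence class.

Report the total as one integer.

1800

0(j) covers ∅
1(k) covers ∅
2(i) covers ∅
3(h) covers 0:j
4(h) covers 3:h
5(l) covers ∅
6(l) covers 5:l
7(h) covers 4:h
8(m) covers 1:k, 7:h
9(k) covers 8:m
floor of heap: 0:j, 1:k, 2:i, 5:l
completions by unplaced set U, small U first (add the entries for U minus each lowest piece of U):
  |U|=1: {2}:1  {6}:1  {9}:1
  |U|=2: {2,6}:2  {2,9}:2  {5,6}:1  {6,9}:2  {8,9}:1
  |U|=3: {1,8,9}:1  {2,5,6}:3  {2,6,9}:6  {2,8,9}:3  {5,6,9}:3  {6,8,9}:3  {7,8,9}:1
  |U|=4: {1,2,8,9}:4  {1,6,8,9}:4  {1,7,8,9}:2  {2,5,6,9}:12  {2,6,8,9}:12  {2,7,8,9}:4  {4,7,8,9}:1  {5,6,8,9}:6  {6,7,8,9}:4
  |U|=5: {1,2,6,8,9}:20  {1,2,7,8,9}:10  {1,4,7,8,9}:3  {1,5,6,8,9}:10  {1,6,7,8,9}:10  {2,4,7,8,9}:5  {2,5,6,8,9}:30  {2,6,7,8,9}:20  {3,4,7,8,9}:1  {4,6,7,8,9}:5  {5,6,7,8,9}:10
  |U|=6: {0,3,4,7,8,9}:1  {1,2,4,7,8,9}:18  {1,2,5,6,8,9}:60  {1,2,6,7,8,9}:60  {1,3,4,7,8,9}:4  {1,4,6,7,8,9}:18  {1,5,6,7,8,9}:30  {2,3,4,7,8,9}:6  {2,4,6,7,8,9}:30  {2,5,6,7,8,9}:60  {3,4,6,7,8,9}:6  {4,5,6,7,8,9}:15
  |U|=7: {0,1,3,4,7,8,9}:5  {0,2,3,4,7,8,9}:7  {0,3,4,6,7,8,9}:7  {1,2,3,4,7,8,9}:28  {1,2,4,6,7,8,9}:126  {1,2,5,6,7,8,9}:210  {1,3,4,6,7,8,9}:28  {1,4,5,6,7,8,9}:63  {2,3,4,6,7,8,9}:42  {2,4,5,6,7,8,9}:105  {3,4,5,6,7,8,9}:21
  |U|=8: {0,1,2,3,4,7,8,9}:40  {0,1,3,4,6,7,8,9}:40  {0,2,3,4,6,7,8,9}:56  {0,3,4,5,6,7,8,9}:28  {1,2,3,4,6,7,8,9}:224  {1,2,4,5,6,7,8,9}:504  {1,3,4,5,6,7,8,9}:112  {2,3,4,5,6,7,8,9}:168
  start at 0(j): 1008
  start at 1(k): 252
  start at 2(i): 180
  start at 5(l): 360
sum over floor = 1800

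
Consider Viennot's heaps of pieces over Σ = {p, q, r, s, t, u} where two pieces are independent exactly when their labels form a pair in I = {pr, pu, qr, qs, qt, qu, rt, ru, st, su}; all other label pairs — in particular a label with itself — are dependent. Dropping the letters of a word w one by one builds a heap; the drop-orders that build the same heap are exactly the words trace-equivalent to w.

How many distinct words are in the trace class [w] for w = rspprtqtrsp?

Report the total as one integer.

piece 0:r — minimal
piece 1:s rests on {0:r}
piece 2:p rests on {1:s}
piece 3:p rests on {2:p}
piece 4:r rests on {1:s}
piece 5:t rests on {3:p}
piece 6:q rests on {3:p}
piece 7:t rests on {5:t}
piece 8:r rests on {4:r}
piece 9:s rests on {3:p, 8:r}
piece 10:p rests on {6:q, 7:t, 9:s}
minimal pieces: {0:r}
ways to finish when only these pieces remain (= sum over removing one remaining piece with nothing left below it):
  1 left: {10}→1
  2 left: {6,10}→1  {7,10}→1  {9,10}→1
  3 left: {5,7,10}→1  {6,7,10}→2  {6,9,10}→2  {7,9,10}→2  {8,9,10}→1
  4 left: {4,8,9,10}→1  {5,6,7,10}→3  {5,7,9,10}→3  {6,7,9,10}→6  {6,8,9,10}→3  {7,8,9,10}→3
  5 left: {4,6,8,9,10}→4  {4,7,8,9,10}→4  {5,6,7,9,10}→12  {5,7,8,9,10}→6  {6,7,8,9,10}→12
  6 left: {3,5,6,7,9,10}→12  {4,5,7,8,9,10}→10  {4,6,7,8,9,10}→20  {5,6,7,8,9,10}→30
  7 left: {2,3,5,6,7,9,10}→12  {3,5,6,7,8,9,10}→42  {4,5,6,7,8,9,10}→60
  8 left: {2,3,5,6,7,8,9,10}→54  {3,4,5,6,7,8,9,10}→102
  9 left: {2,3,4,5,6,7,8,9,10}→156
  placing 0:r first → 156 extensions

156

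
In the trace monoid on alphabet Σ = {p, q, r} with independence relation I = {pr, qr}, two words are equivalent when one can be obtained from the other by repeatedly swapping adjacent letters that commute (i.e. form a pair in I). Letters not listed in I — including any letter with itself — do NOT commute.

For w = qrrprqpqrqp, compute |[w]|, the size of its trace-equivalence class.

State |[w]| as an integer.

330

piece 0:q — minimal
piece 1:r — minimal
piece 2:r rests on {1:r}
piece 3:p rests on {0:q}
piece 4:r rests on {2:r}
piece 5:q rests on {3:p}
piece 6:p rests on {5:q}
piece 7:q rests on {6:p}
piece 8:r rests on {4:r}
piece 9:q rests on {7:q}
piece 10:p rests on {9:q}
minimal pieces: {0:q, 1:r}
ways to finish when only these pieces remain (= sum over removing one remaining piece with nothing left below it):
  1 left: {8}→1  {10}→1
  2 left: {4,8}→1  {8,10}→2  {9,10}→1
  3 left: {2,4,8}→1  {4,8,10}→3  {7,9,10}→1  {8,9,10}→3
  4 left: {1,2,4,8}→1  {2,4,8,10}→4  {4,8,9,10}→6  {6,7,9,10}→1  {7,8,9,10}→4
  5 left: {1,2,4,8,10}→5  {2,4,8,9,10}→10  {4,7,8,9,10}→10  {5,6,7,9,10}→1  {6,7,8,9,10}→5
  6 left: {1,2,4,8,9,10}→15  {2,4,7,8,9,10}→20  {3,5,6,7,9,10}→1  {4,6,7,8,9,10}→15  {5,6,7,8,9,10}→6
  7 left: {0,3,5,6,7,9,10}→1  {1,2,4,7,8,9,10}→35  {2,4,6,7,8,9,10}→35  {3,5,6,7,8,9,10}→7  {4,5,6,7,8,9,10}→21
  8 left: {0,3,5,6,7,8,9,10}→8  {1,2,4,6,7,8,9,10}→70  {2,4,5,6,7,8,9,10}→56  {3,4,5,6,7,8,9,10}→28
  9 left: {0,3,4,5,6,7,8,9,10}→36  {1,2,4,5,6,7,8,9,10}→126  {2,3,4,5,6,7,8,9,10}→84
  placing 0:q first → 210 extensions
  placing 1:r first → 120 extensions
total linear extensions = 330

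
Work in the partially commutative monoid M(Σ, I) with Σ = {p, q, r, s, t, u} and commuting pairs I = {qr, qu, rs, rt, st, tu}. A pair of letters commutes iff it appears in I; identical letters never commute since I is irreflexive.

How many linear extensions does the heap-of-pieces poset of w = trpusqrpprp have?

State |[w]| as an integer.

drop 0:t onto floor
drop 1:r onto floor
drop 2:p onto {0:t, 1:r}
drop 3:u onto {2:p}
drop 4:s onto {3:u}
drop 5:q onto {4:s}
drop 6:r onto {3:u}
drop 7:p onto {5:q, 6:r}
drop 8:p onto {7:p}
drop 9:r onto {8:p}
drop 10:p onto {9:r}
ground layer = {0:t, 1:r}
drop-orders for the pieces not yet dropped (sum over which currently-grounded one goes next):
  1 to go: {10} 1
  2 to go: {9,10} 1
  3 to go: {8,9,10} 1
  4 to go: {7,8,9,10} 1
  5 to go: {5,7,8,9,10} 1  {6,7,8,9,10} 1
  6 to go: {4,5,7,8,9,10} 1  {5,6,7,8,9,10} 2
  7 to go: {4,5,6,7,8,9,10} 3
  8 to go: {3,4,5,6,7,8,9,10} 3
  9 to go: {2,3,4,5,6,7,8,9,10} 3
  if 0:t drops first: 3 orders
  if 1:r drops first: 3 orders
heap linearizations: 6

6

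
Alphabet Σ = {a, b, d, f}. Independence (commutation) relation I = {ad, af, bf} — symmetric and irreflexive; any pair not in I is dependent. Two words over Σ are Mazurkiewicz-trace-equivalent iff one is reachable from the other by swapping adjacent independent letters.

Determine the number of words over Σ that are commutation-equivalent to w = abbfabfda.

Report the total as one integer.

piece 0:a — minimal
piece 1:b rests on {0:a}
piece 2:b rests on {1:b}
piece 3:f — minimal
piece 4:a rests on {2:b}
piece 5:b rests on {4:a}
piece 6:f rests on {3:f}
piece 7:d rests on {5:b, 6:f}
piece 8:a rests on {5:b}
minimal pieces: {0:a, 3:f}
ways to finish when only these pieces remain (= sum over removing one remaining piece with nothing left below it):
  1 left: {7}→1  {8}→1
  2 left: {6,7}→1  {7,8}→2
  3 left: {3,6,7}→1  {5,7,8}→2  {6,7,8}→3
  4 left: {3,6,7,8}→4  {4,5,7,8}→2  {5,6,7,8}→5
  5 left: {2,4,5,7,8}→2  {3,5,6,7,8}→9  {4,5,6,7,8}→7
  6 left: {1,2,4,5,7,8}→2  {2,4,5,6,7,8}→9  {3,4,5,6,7,8}→16
  7 left: {0,1,2,4,5,7,8}→2  {1,2,4,5,6,7,8}→11  {2,3,4,5,6,7,8}→25
  placing 0:a first → 36 extensions
  placing 3:f first → 13 extensions
total linear extensions = 49

49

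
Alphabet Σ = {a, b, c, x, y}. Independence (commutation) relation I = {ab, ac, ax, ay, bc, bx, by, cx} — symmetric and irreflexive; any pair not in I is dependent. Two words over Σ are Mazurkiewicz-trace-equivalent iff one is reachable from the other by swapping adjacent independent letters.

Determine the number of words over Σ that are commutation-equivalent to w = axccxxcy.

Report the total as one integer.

#0=a has no predecessor
#1=x has no predecessor
#2=c has no predecessor
#3=c depends on [2:c]
#4=x depends on [1:x]
#5=x depends on [4:x]
#6=c depends on [3:c]
#7=y depends on [5:x, 6:c]
sources: [0:a, 1:x, 2:c]
N(rest) = Σ N(rest − s) over sources s of rest; N(one piece) = 1:
  size 1 → [0]=1  [7]=1
  size 2 → [0,7]=2  [5,7]=1  [6,7]=1
  size 3 → [0,5,7]=3  [0,6,7]=3  [3,6,7]=1  [4,5,7]=1  [5,6,7]=2
  size 4 → [0,3,6,7]=4  [0,4,5,7]=4  [0,5,6,7]=8  [1,4,5,7]=1  [2,3,6,7]=1  [3,5,6,7]=3  [4,5,6,7]=3
  size 5 → [0,1,4,5,7]=5  [0,2,3,6,7]=5  [0,3,5,6,7]=15  [0,4,5,6,7]=15  [1,4,5,6,7]=4  [2,3,5,6,7]=4  [3,4,5,6,7]=6
  size 6 → [0,1,4,5,6,7]=24  [0,2,3,5,6,7]=24  [0,3,4,5,6,7]=36  [1,3,4,5,6,7]=10  [2,3,4,5,6,7]=10
  first=0(a) contributes 20
  first=1(x) contributes 70
  first=2(c) contributes 70
|[w]| = 160

160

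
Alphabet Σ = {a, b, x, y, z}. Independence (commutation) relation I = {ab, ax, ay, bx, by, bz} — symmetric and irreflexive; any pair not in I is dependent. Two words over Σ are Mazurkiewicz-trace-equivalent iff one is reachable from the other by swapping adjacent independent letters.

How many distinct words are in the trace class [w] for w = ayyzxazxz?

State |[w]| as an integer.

6

#0=a has no predecessor
#1=y has no predecessor
#2=y depends on [1:y]
#3=z depends on [0:a, 2:y]
#4=x depends on [3:z]
#5=a depends on [3:z]
#6=z depends on [4:x, 5:a]
#7=x depends on [6:z]
#8=z depends on [7:x]
sources: [0:a, 1:y]
N(rest) = Σ N(rest − s) over sources s of rest; N(one piece) = 1:
  size 1 → [8]=1
  size 2 → [7,8]=1
  size 3 → [6,7,8]=1
  size 4 → [4,6,7,8]=1  [5,6,7,8]=1
  size 5 → [4,5,6,7,8]=2
  size 6 → [3,4,5,6,7,8]=2
  size 7 → [0,3,4,5,6,7,8]=2  [2,3,4,5,6,7,8]=2
  first=0(a) contributes 2
  first=1(y) contributes 4
|[w]| = 6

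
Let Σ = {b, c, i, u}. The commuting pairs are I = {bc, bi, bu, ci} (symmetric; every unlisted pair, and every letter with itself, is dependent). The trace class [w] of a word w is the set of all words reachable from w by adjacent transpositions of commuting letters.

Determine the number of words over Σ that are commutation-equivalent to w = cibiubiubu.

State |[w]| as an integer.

360

drop 0:c onto floor
drop 1:i onto floor
drop 2:b onto floor
drop 3:i onto {1:i}
drop 4:u onto {0:c, 3:i}
drop 5:b onto {2:b}
drop 6:i onto {4:u}
drop 7:u onto {6:i}
drop 8:b onto {5:b}
drop 9:u onto {7:u}
ground layer = {0:c, 1:i, 2:b}
drop-orders for the pieces not yet dropped (sum over which currently-grounded one goes next):
  1 to go: {8} 1  {9} 1
  2 to go: {5,8} 1  {7,9} 1  {8,9} 2
  3 to go: {2,5,8} 1  {5,8,9} 3  {6,7,9} 1  {7,8,9} 3
  4 to go: {2,5,8,9} 4  {4,6,7,9} 1  {5,7,8,9} 6  {6,7,8,9} 4
  5 to go: {0,4,6,7,9} 1  {2,5,7,8,9} 10  {3,4,6,7,9} 1  {4,6,7,8,9} 5  {5,6,7,8,9} 10
  6 to go: {0,3,4,6,7,9} 2  {0,4,6,7,8,9} 6  {1,3,4,6,7,9} 1  {2,5,6,7,8,9} 20  {3,4,6,7,8,9} 6  {4,5,6,7,8,9} 15
  7 to go: {0,1,3,4,6,7,9} 3  {0,3,4,6,7,8,9} 14  {0,4,5,6,7,8,9} 21  {1,3,4,6,7,8,9} 7  {2,4,5,6,7,8,9} 35  {3,4,5,6,7,8,9} 21
  8 to go: {0,1,3,4,6,7,8,9} 24  {0,2,4,5,6,7,8,9} 56  {0,3,4,5,6,7,8,9} 56  {1,3,4,5,6,7,8,9} 28  {2,3,4,5,6,7,8,9} 56
  if 0:c drops first: 84 orders
  if 1:i drops first: 168 orders
  if 2:b drops first: 108 orders
heap linearizations: 360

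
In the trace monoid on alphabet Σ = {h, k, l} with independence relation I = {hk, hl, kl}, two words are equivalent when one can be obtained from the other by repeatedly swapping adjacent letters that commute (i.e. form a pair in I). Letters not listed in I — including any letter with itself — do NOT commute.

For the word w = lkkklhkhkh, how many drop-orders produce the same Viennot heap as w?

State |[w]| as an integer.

2520

drop 0:l onto floor
drop 1:k onto floor
drop 2:k onto {1:k}
drop 3:k onto {2:k}
drop 4:l onto {0:l}
drop 5:h onto floor
drop 6:k onto {3:k}
drop 7:h onto {5:h}
drop 8:k onto {6:k}
drop 9:h onto {7:h}
ground layer = {0:l, 1:k, 5:h}
drop-orders for the pieces not yet dropped (sum over which currently-grounded one goes next):
  1 to go: {4} 1  {8} 1  {9} 1
  2 to go: {0,4} 1  {4,8} 2  {4,9} 2  {6,8} 1  {7,9} 1  {8,9} 2
  3 to go: {0,4,8} 3  {0,4,9} 3  {3,6,8} 1  {4,6,8} 3  {4,7,9} 3  {4,8,9} 6  {5,7,9} 1  {6,8,9} 3  {7,8,9} 3
  4 to go: {0,4,6,8} 6  {0,4,7,9} 6  {0,4,8,9} 12  {2,3,6,8} 1  {3,4,6,8} 4  {3,6,8,9} 4  {4,5,7,9} 4  {4,6,8,9} 12  {4,7,8,9} 12  {5,7,8,9} 4  {6,7,8,9} 6
  5 to go: {0,3,4,6,8} 10  {0,4,5,7,9} 10  {0,4,6,8,9} 30  {0,4,7,8,9} 30  {1,2,3,6,8} 1  {2,3,4,6,8} 5  {2,3,6,8,9} 5  {3,4,6,8,9} 20  {3,6,7,8,9} 10  {4,5,7,8,9} 20  {4,6,7,8,9} 30  {5,6,7,8,9} 10
  6 to go: {0,2,3,4,6,8} 15  {0,3,4,6,8,9} 60  {0,4,5,7,8,9} 60  {0,4,6,7,8,9} 90  {1,2,3,4,6,8} 6  {1,2,3,6,8,9} 6  {2,3,4,6,8,9} 30  {2,3,6,7,8,9} 15  {3,4,6,7,8,9} 60  {3,5,6,7,8,9} 20  {4,5,6,7,8,9} 60
  7 to go: {0,1,2,3,4,6,8} 21  {0,2,3,4,6,8,9} 105  {0,3,4,6,7,8,9} 210  {0,4,5,6,7,8,9} 210  {1,2,3,4,6,8,9} 42  {1,2,3,6,7,8,9} 21  {2,3,4,6,7,8,9} 105  {2,3,5,6,7,8,9} 35  {3,4,5,6,7,8,9} 140
  8 to go: {0,1,2,3,4,6,8,9} 168  {0,2,3,4,6,7,8,9} 420  {0,3,4,5,6,7,8,9} 560  {1,2,3,4,6,7,8,9} 168  {1,2,3,5,6,7,8,9} 56  {2,3,4,5,6,7,8,9} 280
  if 0:l drops first: 504 orders
  if 1:k drops first: 1260 orders
  if 5:h drops first: 756 orders
heap linearizations: 2520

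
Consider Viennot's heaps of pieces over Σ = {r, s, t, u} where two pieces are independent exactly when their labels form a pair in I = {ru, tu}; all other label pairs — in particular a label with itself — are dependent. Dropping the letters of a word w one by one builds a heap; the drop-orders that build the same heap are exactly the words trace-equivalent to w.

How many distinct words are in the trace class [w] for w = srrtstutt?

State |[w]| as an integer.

4

0(s) covers ∅
1(r) covers 0:s
2(r) covers 1:r
3(t) covers 2:r
4(s) covers 3:t
5(t) covers 4:s
6(u) covers 4:s
7(t) covers 5:t
8(t) covers 7:t
floor of heap: 0:s
completions by unplaced set U, small U first (add the entries for U minus each lowest piece of U):
  |U|=1: {6}:1  {8}:1
  |U|=2: {6,8}:2  {7,8}:1
  |U|=3: {5,7,8}:1  {6,7,8}:3
  |U|=4: {5,6,7,8}:4
  |U|=5: {4,5,6,7,8}:4
  |U|=6: {3,4,5,6,7,8}:4
  |U|=7: {2,3,4,5,6,7,8}:4
  start at 0(s): 4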